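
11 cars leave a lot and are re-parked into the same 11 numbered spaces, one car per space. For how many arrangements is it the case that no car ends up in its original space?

14684570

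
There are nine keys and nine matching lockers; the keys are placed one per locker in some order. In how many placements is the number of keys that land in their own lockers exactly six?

168

Choose which 6 of the 9 are fixed: C(9,6) = 84.
The other 3 form a derangement: !3 = 2.
Total: 84 × 2 = 168.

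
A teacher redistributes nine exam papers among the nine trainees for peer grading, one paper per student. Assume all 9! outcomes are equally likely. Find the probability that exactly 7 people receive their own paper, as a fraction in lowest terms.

Favorable outcomes: C(9,7)·!2 = 36·1 = 36.
Total outcomes: 9! = 362880.
Probability = 36/362880 = 1/10080.

1/10080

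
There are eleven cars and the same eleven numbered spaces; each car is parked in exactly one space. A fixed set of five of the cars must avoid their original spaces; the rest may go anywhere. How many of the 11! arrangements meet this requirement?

Inclusion-exclusion on the 5 forbidden self-matches:
Σ_{j=0}^{5} (-1)^j C(5,j)(11-j)!
= C(5,0)·11! - C(5,1)·10! + C(5,2)·9! - C(5,3)·8! + C(5,4)·7! - C(5,5)·6!
= 39916800 - 18144000 + 3628800 - 403200 + 25200 - 720
= 25022880

25022880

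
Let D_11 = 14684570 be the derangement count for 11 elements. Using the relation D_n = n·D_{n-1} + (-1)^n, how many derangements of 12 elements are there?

176214841

D_12 = 12·14684570 + 1 = 176214841.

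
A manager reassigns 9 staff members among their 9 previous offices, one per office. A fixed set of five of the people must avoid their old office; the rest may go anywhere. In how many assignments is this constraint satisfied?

205056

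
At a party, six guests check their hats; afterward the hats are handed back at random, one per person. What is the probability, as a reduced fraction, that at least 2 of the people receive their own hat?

Favorable outcomes: Σ_{i≥2} C(6,i)·!(6-i) = 15·9 + 20·2 + 15·1 + 6·0 + 1·1 = 191.
Total outcomes: 6! = 720.
Probability = 191/720 = 191/720.

191/720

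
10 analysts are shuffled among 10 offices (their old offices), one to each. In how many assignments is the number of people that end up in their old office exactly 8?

45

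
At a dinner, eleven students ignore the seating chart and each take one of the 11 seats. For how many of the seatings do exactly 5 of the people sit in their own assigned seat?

Pick the 5 fixed positions: C(11,5) = 462 ways.
The other 6 form a derangement: !6 = 265.
Total: 462 × 265 = 122430.

122430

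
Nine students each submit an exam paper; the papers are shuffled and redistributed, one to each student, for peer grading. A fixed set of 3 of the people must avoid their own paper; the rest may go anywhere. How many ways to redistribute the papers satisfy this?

256320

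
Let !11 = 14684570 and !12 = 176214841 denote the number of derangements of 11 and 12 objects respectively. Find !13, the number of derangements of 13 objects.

2290792932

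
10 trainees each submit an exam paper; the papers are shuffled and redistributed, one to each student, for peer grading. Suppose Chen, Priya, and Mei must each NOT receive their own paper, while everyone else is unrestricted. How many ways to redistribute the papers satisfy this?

2656080

Inclusion-exclusion on the 3 forbidden self-matches:
Σ_{j=0}^{3} (-1)^j C(3,j)(10-j)!
= C(3,0)·10! - C(3,1)·9! + C(3,2)·8! - C(3,3)·7!
= 3628800 - 1088640 + 120960 - 5040
= 2656080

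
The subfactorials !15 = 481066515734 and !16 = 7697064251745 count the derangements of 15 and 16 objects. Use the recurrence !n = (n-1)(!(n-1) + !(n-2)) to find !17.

!17 = (17-1)·(!16 + !15) = 16·(7697064251745 + 481066515734) = 16·8178130767479 = 130850092279664.

130850092279664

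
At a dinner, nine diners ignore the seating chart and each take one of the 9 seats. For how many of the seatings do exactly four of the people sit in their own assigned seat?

5544

Pick the 4 fixed positions: C(9,4) = 126 ways.
The remaining 5 must be deranged: !5 = 44.
Total: 126 × 44 = 5544.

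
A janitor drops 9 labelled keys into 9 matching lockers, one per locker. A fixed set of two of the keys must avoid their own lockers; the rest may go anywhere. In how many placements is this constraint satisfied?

Inclusion-exclusion on the 2 forbidden self-matches:
Σ_{j=0}^{2} (-1)^j C(2,j)(9-j)!
= C(2,0)·9! - C(2,1)·8! + C(2,2)·7!
= 362880 - 80640 + 5040
= 287280

287280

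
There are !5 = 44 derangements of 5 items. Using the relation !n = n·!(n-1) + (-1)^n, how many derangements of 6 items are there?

265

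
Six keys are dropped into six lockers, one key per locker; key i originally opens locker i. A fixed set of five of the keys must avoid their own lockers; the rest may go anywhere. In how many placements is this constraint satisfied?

Let A_j be the event that the j-th constrained one is fixed. By inclusion-exclusion over the 5 events:
Σ_{j=0}^{5} (-1)^j C(5,j)(6-j)!
= C(5,0)·6! - C(5,1)·5! + C(5,2)·4! - C(5,3)·3! + C(5,4)·2! - C(5,5)·1!
= 720 - 600 + 240 - 60 + 10 - 1
= 309

309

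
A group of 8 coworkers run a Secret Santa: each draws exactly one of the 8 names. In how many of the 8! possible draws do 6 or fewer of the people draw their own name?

Sum C(8,i)·!(8-i) for i = 0..6:
  i=0: C(8,0)·!8 = 1·14833 = 14833
  i=1: C(8,1)·!7 = 8·1854 = 14832
  i=2: C(8,2)·!6 = 28·265 = 7420
  i=3: C(8,3)·!5 = 56·44 = 2464
  i=4: C(8,4)·!4 = 70·9 = 630
  i=5: C(8,5)·!3 = 56·2 = 112
  i=6: C(8,6)·!2 = 28·1 = 28
Total = 40319.

40319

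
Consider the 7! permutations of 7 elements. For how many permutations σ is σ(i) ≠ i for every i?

1854

The number of derangements of 7 is !7 = Σ_{k=0}^{7} (-1)^k·7!/k!
= 7! - 7!/1! + 7!/2! - 7!/3! + 7!/4! - 7!/5! + 7!/6! - 7!/7!
= 5040 - 5040 + 2520 - 840 + 210 - 42 + 7 - 1
= 1854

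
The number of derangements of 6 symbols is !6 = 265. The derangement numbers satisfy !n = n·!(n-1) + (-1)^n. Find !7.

1854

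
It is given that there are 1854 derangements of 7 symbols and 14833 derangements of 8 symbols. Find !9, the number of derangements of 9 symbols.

!9 = (9-1)·(!8 + !7) = 8·(14833 + 1854) = 8·16687 = 133496.

133496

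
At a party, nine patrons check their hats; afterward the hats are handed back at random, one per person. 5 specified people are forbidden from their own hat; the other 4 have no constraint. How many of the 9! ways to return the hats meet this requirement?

205056

Inclusion-exclusion on the 5 forbidden self-matches:
Σ_{j=0}^{5} (-1)^j C(5,j)(9-j)!
= C(5,0)·9! - C(5,1)·8! + C(5,2)·7! - C(5,3)·6! + C(5,4)·5! - C(5,5)·4!
= 362880 - 201600 + 50400 - 7200 + 600 - 24
= 205056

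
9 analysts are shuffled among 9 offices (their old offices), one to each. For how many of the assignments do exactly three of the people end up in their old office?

Pick the 3 fixed positions: C(9,3) = 84 ways.
The other 6 form a derangement: !6 = 265.
Total: 84 × 265 = 22260.

22260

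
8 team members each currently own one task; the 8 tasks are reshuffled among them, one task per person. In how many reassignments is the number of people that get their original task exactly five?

112

Choose which 5 of the 8 are fixed: C(8,5) = 56.
The other 3 form a derangement: !3 = 2.
Total: 56 × 2 = 112.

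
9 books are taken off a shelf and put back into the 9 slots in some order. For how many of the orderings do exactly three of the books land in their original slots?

22260

Pick the 3 fixed positions: C(9,3) = 84 ways.
The other 6 form a derangement: !6 = 265.
Total: 84 × 265 = 22260.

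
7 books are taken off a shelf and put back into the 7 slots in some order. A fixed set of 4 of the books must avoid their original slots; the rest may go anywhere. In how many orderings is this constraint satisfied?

Let A_j be the event that the j-th constrained one is fixed. By inclusion-exclusion over the 4 events:
Σ_{j=0}^{4} (-1)^j C(4,j)(7-j)!
= C(4,0)·7! - C(4,1)·6! + C(4,2)·5! - C(4,3)·4! + C(4,4)·3!
= 5040 - 2880 + 720 - 96 + 6
= 2790

2790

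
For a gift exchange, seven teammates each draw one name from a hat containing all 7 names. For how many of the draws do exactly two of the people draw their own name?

924

Choose which 2 of the 7 are fixed: C(7,2) = 21.
The remaining 5 must be deranged: !5 = 44.
Total: 21 × 44 = 924.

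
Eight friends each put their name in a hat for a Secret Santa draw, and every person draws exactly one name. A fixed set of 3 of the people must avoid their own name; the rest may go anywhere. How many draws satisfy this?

27240

Inclusion-exclusion on the 3 forbidden self-matches:
Σ_{j=0}^{3} (-1)^j C(3,j)(8-j)!
= C(3,0)·8! - C(3,1)·7! + C(3,2)·6! - C(3,3)·5!
= 40320 - 15120 + 2160 - 120
= 27240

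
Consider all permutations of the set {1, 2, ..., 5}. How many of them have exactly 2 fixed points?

Choose which 2 of the 5 are fixed: C(5,2) = 10.
The remaining 3 must be deranged: !3 = 2.
Total: 10 × 2 = 20.

20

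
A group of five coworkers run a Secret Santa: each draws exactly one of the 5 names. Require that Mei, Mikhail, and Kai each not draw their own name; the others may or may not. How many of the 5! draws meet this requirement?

Inclusion-exclusion on the 3 forbidden self-matches:
Σ_{j=0}^{3} (-1)^j C(3,j)(5-j)!
= C(3,0)·5! - C(3,1)·4! + C(3,2)·3! - C(3,3)·2!
= 120 - 72 + 18 - 2
= 64

64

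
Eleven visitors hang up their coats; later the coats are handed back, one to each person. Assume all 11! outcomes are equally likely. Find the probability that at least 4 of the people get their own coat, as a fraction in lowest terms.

378967/19958400

Favorable outcomes: Σ_{i≥4} C(11,i)·!(11-i) = 330·1854 + 462·265 + 462·44 + 330·9 + 165·2 + 55·1 + 11·0 + 1·1 = 757934.
Total outcomes: 11! = 39916800.
Probability = 757934/39916800 = 378967/19958400.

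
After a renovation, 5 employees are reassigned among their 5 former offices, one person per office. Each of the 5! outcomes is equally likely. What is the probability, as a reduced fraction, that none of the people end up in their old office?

11/30

Favorable outcomes: !5 = 44.
Total outcomes: 5! = 120.
Probability = 44/120 = 11/30.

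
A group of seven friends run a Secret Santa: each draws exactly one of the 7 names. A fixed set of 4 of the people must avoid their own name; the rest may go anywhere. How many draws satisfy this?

2790

Inclusion-exclusion on the 4 forbidden self-matches:
Σ_{j=0}^{4} (-1)^j C(4,j)(7-j)!
= C(4,0)·7! - C(4,1)·6! + C(4,2)·5! - C(4,3)·4! + C(4,4)·3!
= 5040 - 2880 + 720 - 96 + 6
= 2790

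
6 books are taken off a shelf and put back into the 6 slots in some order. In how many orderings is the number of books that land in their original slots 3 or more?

56

Sum C(6,i)·!(6-i) for i = 3..6:
  i=3: C(6,3)·!3 = 20·2 = 40
  i=4: C(6,4)·!2 = 15·1 = 15
  i=5: C(6,5)·!1 = 6·0 = 0
  i=6: C(6,6)·!0 = 1·1 = 1
Total = 56.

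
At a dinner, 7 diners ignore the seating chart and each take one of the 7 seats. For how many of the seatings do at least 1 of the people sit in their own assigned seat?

# with exactly i fixed is C(7,i)·!(7-i); sum over i=1..7:
  i=1: C(7,1)·!6 = 7·265 = 1855
  i=2: C(7,2)·!5 = 21·44 = 924
  i=3: C(7,3)·!4 = 35·9 = 315
  i=4: C(7,4)·!3 = 35·2 = 70
  i=5: C(7,5)·!2 = 21·1 = 21
  i=6: C(7,6)·!1 = 7·0 = 0
  i=7: C(7,7)·!0 = 1·1 = 1
Total = 3186.

3186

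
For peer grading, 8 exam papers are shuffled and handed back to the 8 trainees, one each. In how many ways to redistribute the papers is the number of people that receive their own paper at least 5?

141

Sum C(8,i)·!(8-i) for i = 5..8:
  i=5: C(8,5)·!3 = 56·2 = 112
  i=6: C(8,6)·!2 = 28·1 = 28
  i=7: C(8,7)·!1 = 8·0 = 0
  i=8: C(8,8)·!0 = 1·1 = 1
Total = 141.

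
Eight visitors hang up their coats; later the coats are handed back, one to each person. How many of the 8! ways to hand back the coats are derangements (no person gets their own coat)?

14833

!8 is the nearest integer to 8!/e.
8! = 40320, and 40320/e ≈ 14832.90, so !8 = 14833.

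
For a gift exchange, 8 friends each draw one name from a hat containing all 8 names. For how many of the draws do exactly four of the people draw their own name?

630

Choose which 4 of the 8 are fixed: C(8,4) = 70.
The remaining 4 must be deranged: !4 = 9.
Total: 70 × 9 = 630.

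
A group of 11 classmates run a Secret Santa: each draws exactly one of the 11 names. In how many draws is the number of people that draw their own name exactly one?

Pick the single fixed position: C(11,1) = 11 ways.
The remaining 10 must be deranged: !10 = 1334961.
Total: 11 × 1334961 = 14684571.

14684571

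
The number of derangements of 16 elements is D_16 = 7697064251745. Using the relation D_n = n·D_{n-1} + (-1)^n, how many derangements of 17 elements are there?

130850092279664

D_17 = 17·7697064251745 - 1 = 130850092279664.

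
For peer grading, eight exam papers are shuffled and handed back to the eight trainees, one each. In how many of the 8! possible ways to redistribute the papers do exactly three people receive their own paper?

Pick the 3 fixed positions: C(8,3) = 56 ways.
The remaining 5 must be deranged: !5 = 44.
Total: 56 × 44 = 2464.

2464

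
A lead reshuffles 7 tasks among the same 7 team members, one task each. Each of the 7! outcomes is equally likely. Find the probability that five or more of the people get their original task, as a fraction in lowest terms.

Favorable outcomes: Σ_{i≥5} C(7,i)·!(7-i) = 21·1 + 7·0 + 1·1 = 22.
Total outcomes: 7! = 5040.
Probability = 22/5040 = 11/2520.

11/2520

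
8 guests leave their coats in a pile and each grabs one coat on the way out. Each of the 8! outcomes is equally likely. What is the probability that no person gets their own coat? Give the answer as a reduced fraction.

2119/5760

Favorable outcomes: !8 = 14833.
Total outcomes: 8! = 40320.
Probability = 14833/40320 = 2119/5760.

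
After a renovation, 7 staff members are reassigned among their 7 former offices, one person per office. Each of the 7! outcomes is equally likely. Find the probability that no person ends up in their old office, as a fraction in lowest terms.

Favorable outcomes: !7 = 1854.
Total outcomes: 7! = 5040.
Probability = 1854/5040 = 103/280.

103/280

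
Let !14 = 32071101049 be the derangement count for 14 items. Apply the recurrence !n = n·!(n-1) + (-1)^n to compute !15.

481066515734

!15 = 15·32071101049 - 1 = 481066515734.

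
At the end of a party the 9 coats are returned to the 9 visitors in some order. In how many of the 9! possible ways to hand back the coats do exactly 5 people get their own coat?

Choose which 5 of the 9 are fixed: C(9,5) = 126.
The remaining 4 must be deranged: !4 = 9.
Total: 126 × 9 = 1134.

1134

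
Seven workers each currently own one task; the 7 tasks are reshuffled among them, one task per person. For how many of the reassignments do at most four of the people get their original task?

5018

# with exactly i fixed is C(7,i)·!(7-i); sum over i=0..4:
  i=0: C(7,0)·!7 = 1·1854 = 1854
  i=1: C(7,1)·!6 = 7·265 = 1855
  i=2: C(7,2)·!5 = 21·44 = 924
  i=3: C(7,3)·!4 = 35·9 = 315
  i=4: C(7,4)·!3 = 35·2 = 70
Total = 5018.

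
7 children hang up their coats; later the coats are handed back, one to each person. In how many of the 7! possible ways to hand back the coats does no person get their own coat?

1854

Recurrence: !7 = 7·!6 + (-1)^7.
!7 = 7·265 - 1 = 1854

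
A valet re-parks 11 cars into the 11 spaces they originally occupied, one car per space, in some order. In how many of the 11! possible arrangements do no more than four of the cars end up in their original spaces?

39770686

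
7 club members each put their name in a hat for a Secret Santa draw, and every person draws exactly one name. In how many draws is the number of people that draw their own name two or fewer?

# with exactly i fixed is C(7,i)·!(7-i); sum over i=0..2:
  i=0: C(7,0)·!7 = 1·1854 = 1854
  i=1: C(7,1)·!6 = 7·265 = 1855
  i=2: C(7,2)·!5 = 21·44 = 924
Total = 4633.

4633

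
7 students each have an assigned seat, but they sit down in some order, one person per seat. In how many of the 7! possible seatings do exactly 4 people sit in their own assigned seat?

70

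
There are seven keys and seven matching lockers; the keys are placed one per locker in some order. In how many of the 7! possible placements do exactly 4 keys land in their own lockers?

Choose which 4 of the 7 are fixed: C(7,4) = 35.
The other 3 form a derangement: !3 = 2.
Total: 35 × 2 = 70.

70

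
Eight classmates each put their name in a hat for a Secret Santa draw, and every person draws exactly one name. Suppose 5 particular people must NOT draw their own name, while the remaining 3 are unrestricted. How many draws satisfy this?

21234

Inclusion-exclusion on the 5 forbidden self-matches:
Σ_{j=0}^{5} (-1)^j C(5,j)(8-j)!
= C(5,0)·8! - C(5,1)·7! + C(5,2)·6! - C(5,3)·5! + C(5,4)·4! - C(5,5)·3!
= 40320 - 25200 + 7200 - 1200 + 120 - 6
= 21234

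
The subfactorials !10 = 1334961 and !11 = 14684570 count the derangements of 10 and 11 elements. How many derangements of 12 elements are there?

!12 = (12-1)·(!11 + !10) = 11·(14684570 + 1334961) = 11·16019531 = 176214841.

176214841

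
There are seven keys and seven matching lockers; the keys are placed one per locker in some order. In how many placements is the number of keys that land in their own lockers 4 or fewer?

Sum C(7,i)·!(7-i) for i = 0..4:
  i=0: C(7,0)·!7 = 1·1854 = 1854
  i=1: C(7,1)·!6 = 7·265 = 1855
  i=2: C(7,2)·!5 = 21·44 = 924
  i=3: C(7,3)·!4 = 35·9 = 315
  i=4: C(7,4)·!3 = 35·2 = 70
Total = 5018.

5018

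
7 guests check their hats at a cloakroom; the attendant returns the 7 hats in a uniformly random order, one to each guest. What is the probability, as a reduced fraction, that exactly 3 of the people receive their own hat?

1/16

Favorable outcomes: C(7,3)·!4 = 35·9 = 315.
Total outcomes: 7! = 5040.
Probability = 315/5040 = 1/16.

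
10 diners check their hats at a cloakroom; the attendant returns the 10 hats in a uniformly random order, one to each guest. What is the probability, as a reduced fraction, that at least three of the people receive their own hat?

145697/1814400

Favorable outcomes: Σ_{i≥3} C(10,i)·!(10-i) = 120·1854 + 210·265 + 252·44 + 210·9 + 120·2 + 45·1 + 10·0 + 1·1 = 291394.
Total outcomes: 10! = 3628800.
Probability = 291394/3628800 = 145697/1814400.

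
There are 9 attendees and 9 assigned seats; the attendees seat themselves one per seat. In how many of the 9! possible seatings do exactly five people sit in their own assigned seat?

Choose which 5 of the 9 are fixed: C(9,5) = 126.
The remaining 4 must be deranged: !4 = 9.
Total: 126 × 9 = 1134.

1134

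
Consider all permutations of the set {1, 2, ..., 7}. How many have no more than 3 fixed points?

4948

Sum C(7,i)·!(7-i) for i = 0..3:
  i=0: C(7,0)·!7 = 1·1854 = 1854
  i=1: C(7,1)·!6 = 7·265 = 1855
  i=2: C(7,2)·!5 = 21·44 = 924
  i=3: C(7,3)·!4 = 35·9 = 315
Total = 4948.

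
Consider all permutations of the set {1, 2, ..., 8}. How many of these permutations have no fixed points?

14833

!8 is the nearest integer to 8!/e.
8! = 40320, and 40320/e ≈ 14832.90, so !8 = 14833.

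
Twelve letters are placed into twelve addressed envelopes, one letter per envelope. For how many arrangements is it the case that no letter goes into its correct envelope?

Recurrence: !12 = 12·!11 + (-1)^12.
!12 = 12·14684570 + 1 = 176214841

176214841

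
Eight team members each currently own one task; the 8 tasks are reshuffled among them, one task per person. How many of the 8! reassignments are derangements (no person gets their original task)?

!8 = 8! · Σ_{k=0}^{8} (-1)^k/k!
= 8! - 8!/1! + 8!/2! - 8!/3! + 8!/4! - 8!/5! + 8!/6! - 8!/7! + 8!/8!
= 40320 - 40320 + 20160 - 6720 + 1680 - 336 + 56 - 8 + 1
= 14833

14833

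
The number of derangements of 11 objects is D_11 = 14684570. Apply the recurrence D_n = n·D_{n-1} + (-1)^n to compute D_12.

176214841

D_12 = 12·14684570 + 1 = 176214841.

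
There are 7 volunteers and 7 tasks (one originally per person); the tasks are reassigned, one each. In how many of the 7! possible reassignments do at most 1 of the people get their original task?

# with exactly i fixed is C(7,i)·!(7-i); sum over i=0..1:
  i=0: C(7,0)·!7 = 1·1854 = 1854
  i=1: C(7,1)·!6 = 7·265 = 1855
Total = 3709.

3709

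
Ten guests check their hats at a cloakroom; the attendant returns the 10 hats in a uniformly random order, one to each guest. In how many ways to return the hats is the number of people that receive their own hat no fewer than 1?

2293839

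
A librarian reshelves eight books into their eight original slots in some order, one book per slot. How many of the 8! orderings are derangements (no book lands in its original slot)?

14833

!8 = 8! · Σ_{k=0}^{8} (-1)^k/k!
= 8! - 8!/1! + 8!/2! - 8!/3! + 8!/4! - 8!/5! + 8!/6! - 8!/7! + 8!/8!
= 40320 - 40320 + 20160 - 6720 + 1680 - 336 + 56 - 8 + 1
= 14833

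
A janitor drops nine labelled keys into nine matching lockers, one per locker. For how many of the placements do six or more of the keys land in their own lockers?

# with exactly i fixed is C(9,i)·!(9-i); sum over i=6..9:
  i=6: C(9,6)·!3 = 84·2 = 168
  i=7: C(9,7)·!2 = 36·1 = 36
  i=8: C(9,8)·!1 = 9·0 = 0
  i=9: C(9,9)·!0 = 1·1 = 1
Total = 205.

205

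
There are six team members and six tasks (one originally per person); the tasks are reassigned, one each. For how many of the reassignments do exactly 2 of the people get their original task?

Pick the 2 fixed positions: C(6,2) = 15 ways.
The other 4 form a derangement: !4 = 9.
Total: 15 × 9 = 135.

135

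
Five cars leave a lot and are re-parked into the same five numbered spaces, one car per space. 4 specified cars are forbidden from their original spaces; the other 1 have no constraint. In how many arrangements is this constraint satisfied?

53

Inclusion-exclusion on the 4 forbidden self-matches:
Σ_{j=0}^{4} (-1)^j C(4,j)(5-j)!
= C(4,0)·5! - C(4,1)·4! + C(4,2)·3! - C(4,3)·2! + C(4,4)·1!
= 120 - 96 + 36 - 8 + 1
= 53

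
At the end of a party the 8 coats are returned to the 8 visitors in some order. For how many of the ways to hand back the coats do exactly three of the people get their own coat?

Choose which 3 of the 8 are fixed: C(8,3) = 56.
The other 5 form a derangement: !5 = 44.
Total: 56 × 44 = 2464.

2464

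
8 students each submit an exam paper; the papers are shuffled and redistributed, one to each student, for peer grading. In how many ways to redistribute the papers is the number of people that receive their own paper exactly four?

Pick the 4 fixed positions: C(8,4) = 70 ways.
The remaining 4 must be deranged: !4 = 9.
Total: 70 × 9 = 630.

630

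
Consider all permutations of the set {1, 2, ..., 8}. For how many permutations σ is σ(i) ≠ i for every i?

14833

The number of derangements of 8 is !8 = Σ_{k=0}^{8} (-1)^k·8!/k!
= 8! - 8!/1! + 8!/2! - 8!/3! + 8!/4! - 8!/5! + 8!/6! - 8!/7! + 8!/8!
= 40320 - 40320 + 20160 - 6720 + 1680 - 336 + 56 - 8 + 1
= 14833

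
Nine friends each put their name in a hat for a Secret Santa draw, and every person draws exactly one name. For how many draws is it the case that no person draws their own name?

The subfactorial !9 = [9!/e] (nearest integer).
9! = 362880, and 362880/e ≈ 133496.09, so !9 = 133496.

133496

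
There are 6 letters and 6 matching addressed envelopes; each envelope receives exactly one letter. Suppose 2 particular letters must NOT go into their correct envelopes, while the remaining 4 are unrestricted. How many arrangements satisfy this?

504

Inclusion-exclusion on the 2 forbidden self-matches:
Σ_{j=0}^{2} (-1)^j C(2,j)(6-j)!
= C(2,0)·6! - C(2,1)·5! + C(2,2)·4!
= 720 - 240 + 24
= 504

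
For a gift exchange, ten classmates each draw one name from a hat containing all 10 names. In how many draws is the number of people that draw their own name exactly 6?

Choose which 6 of the 10 are fixed: C(10,6) = 210.
The remaining 4 must be deranged: !4 = 9.
Total: 210 × 9 = 1890.

1890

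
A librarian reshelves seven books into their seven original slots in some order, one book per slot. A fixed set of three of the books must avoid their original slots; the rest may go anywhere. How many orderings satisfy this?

Let A_j be the event that the j-th constrained one is fixed. By inclusion-exclusion over the 3 events:
Σ_{j=0}^{3} (-1)^j C(3,j)(7-j)!
= C(3,0)·7! - C(3,1)·6! + C(3,2)·5! - C(3,3)·4!
= 5040 - 2160 + 360 - 24
= 3216

3216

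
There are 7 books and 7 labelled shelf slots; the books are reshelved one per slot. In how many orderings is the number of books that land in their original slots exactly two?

Pick the 2 fixed positions: C(7,2) = 21 ways.
The remaining 5 must be deranged: !5 = 44.
Total: 21 × 44 = 924.

924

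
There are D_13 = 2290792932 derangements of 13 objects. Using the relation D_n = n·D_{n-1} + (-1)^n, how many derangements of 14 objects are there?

32071101049

D_14 = 14·2290792932 + 1 = 32071101049.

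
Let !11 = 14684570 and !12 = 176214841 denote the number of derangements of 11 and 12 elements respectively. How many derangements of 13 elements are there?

2290792932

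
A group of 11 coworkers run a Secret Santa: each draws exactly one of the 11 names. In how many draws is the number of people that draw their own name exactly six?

20328

Choose which 6 of the 11 are fixed: C(11,6) = 462.
The remaining 5 must be deranged: !5 = 44.
Total: 462 × 44 = 20328.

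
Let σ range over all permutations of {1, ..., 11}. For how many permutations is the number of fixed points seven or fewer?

Sum C(11,i)·!(11-i) for i = 0..7:
  i=0: C(11,0)·!11 = 1·14684570 = 14684570
  i=1: C(11,1)·!10 = 11·1334961 = 14684571
  i=2: C(11,2)·!9 = 55·133496 = 7342280
  i=3: C(11,3)·!8 = 165·14833 = 2447445
  i=4: C(11,4)·!7 = 330·1854 = 611820
  i=5: C(11,5)·!6 = 462·265 = 122430
  i=6: C(11,6)·!5 = 462·44 = 20328
  i=7: C(11,7)·!4 = 330·9 = 2970
Total = 39916414.

39916414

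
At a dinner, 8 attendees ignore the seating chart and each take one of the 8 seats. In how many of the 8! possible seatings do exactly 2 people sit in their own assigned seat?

Choose which 2 of the 8 are fixed: C(8,2) = 28.
The remaining 6 must be deranged: !6 = 265.
Total: 28 × 265 = 7420.

7420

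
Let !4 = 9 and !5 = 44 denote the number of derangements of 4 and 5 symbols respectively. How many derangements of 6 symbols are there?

265

!6 = (6-1)·(!5 + !4) = 5·(44 + 9) = 5·53 = 265.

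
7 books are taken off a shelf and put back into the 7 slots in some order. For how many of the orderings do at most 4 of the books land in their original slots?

5018

Sum C(7,i)·!(7-i) for i = 0..4:
  i=0: C(7,0)·!7 = 1·1854 = 1854
  i=1: C(7,1)·!6 = 7·265 = 1855
  i=2: C(7,2)·!5 = 21·44 = 924
  i=3: C(7,3)·!4 = 35·9 = 315
  i=4: C(7,4)·!3 = 35·2 = 70
Total = 5018.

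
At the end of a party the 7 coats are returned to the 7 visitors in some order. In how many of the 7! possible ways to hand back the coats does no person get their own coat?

!7 = 7! · Σ_{k=0}^{7} (-1)^k/k!
= 7! - 7!/1! + 7!/2! - 7!/3! + 7!/4! - 7!/5! + 7!/6! - 7!/7!
= 5040 - 5040 + 2520 - 840 + 210 - 42 + 7 - 1
= 1854

1854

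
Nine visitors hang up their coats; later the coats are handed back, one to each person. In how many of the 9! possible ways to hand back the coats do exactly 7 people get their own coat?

36

Choose which 7 of the 9 are fixed: C(9,7) = 36.
The other 2 form a derangement: !2 = 1.
Total: 36 × 1 = 36.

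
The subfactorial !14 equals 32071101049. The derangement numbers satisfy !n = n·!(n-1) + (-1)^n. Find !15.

481066515734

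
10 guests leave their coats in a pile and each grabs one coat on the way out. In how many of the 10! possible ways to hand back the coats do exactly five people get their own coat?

Pick the 5 fixed positions: C(10,5) = 252 ways.
The remaining 5 must be deranged: !5 = 44.
Total: 252 × 44 = 11088.

11088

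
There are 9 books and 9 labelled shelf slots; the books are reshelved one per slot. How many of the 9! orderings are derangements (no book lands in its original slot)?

133496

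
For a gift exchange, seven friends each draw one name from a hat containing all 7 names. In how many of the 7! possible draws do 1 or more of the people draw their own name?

# with exactly i fixed is C(7,i)·!(7-i); sum over i=1..7:
  i=1: C(7,1)·!6 = 7·265 = 1855
  i=2: C(7,2)·!5 = 21·44 = 924
  i=3: C(7,3)·!4 = 35·9 = 315
  i=4: C(7,4)·!3 = 35·2 = 70
  i=5: C(7,5)·!2 = 21·1 = 21
  i=6: C(7,6)·!1 = 7·0 = 0
  i=7: C(7,7)·!0 = 1·1 = 1
Total = 3186.

3186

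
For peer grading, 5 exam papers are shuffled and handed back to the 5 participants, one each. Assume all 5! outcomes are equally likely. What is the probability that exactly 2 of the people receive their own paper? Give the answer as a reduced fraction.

1/6

Favorable outcomes: C(5,2)·!3 = 10·2 = 20.
Total outcomes: 5! = 120.
Probability = 20/120 = 1/6.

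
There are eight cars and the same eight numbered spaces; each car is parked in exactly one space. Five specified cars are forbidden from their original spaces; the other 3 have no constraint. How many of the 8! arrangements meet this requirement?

Inclusion-exclusion on the 5 forbidden self-matches:
Σ_{j=0}^{5} (-1)^j C(5,j)(8-j)!
= C(5,0)·8! - C(5,1)·7! + C(5,2)·6! - C(5,3)·5! + C(5,4)·4! - C(5,5)·3!
= 40320 - 25200 + 7200 - 1200 + 120 - 6
= 21234

21234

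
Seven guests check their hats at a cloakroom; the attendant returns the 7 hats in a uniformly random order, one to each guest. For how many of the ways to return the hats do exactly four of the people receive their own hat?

Pick the 4 fixed positions: C(7,4) = 35 ways.
The other 3 form a derangement: !3 = 2.
Total: 35 × 2 = 70.

70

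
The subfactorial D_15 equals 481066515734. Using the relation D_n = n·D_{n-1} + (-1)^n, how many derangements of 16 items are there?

D_16 = 16·481066515734 + 1 = 7697064251745.

7697064251745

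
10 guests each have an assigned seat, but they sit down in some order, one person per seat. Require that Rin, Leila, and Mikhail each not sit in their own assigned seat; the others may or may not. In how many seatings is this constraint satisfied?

2656080

Inclusion-exclusion on the 3 forbidden self-matches:
Σ_{j=0}^{3} (-1)^j C(3,j)(10-j)!
= C(3,0)·10! - C(3,1)·9! + C(3,2)·8! - C(3,3)·7!
= 3628800 - 1088640 + 120960 - 5040
= 2656080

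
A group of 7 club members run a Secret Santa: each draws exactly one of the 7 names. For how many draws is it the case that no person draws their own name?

!7 = 7! · Σ_{k=0}^{7} (-1)^k/k!
= 7! - 7!/1! + 7!/2! - 7!/3! + 7!/4! - 7!/5! + 7!/6! - 7!/7!
= 5040 - 5040 + 2520 - 840 + 210 - 42 + 7 - 1
= 1854

1854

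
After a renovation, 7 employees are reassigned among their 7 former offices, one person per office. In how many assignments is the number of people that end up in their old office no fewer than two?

1331

# with exactly i fixed is C(7,i)·!(7-i); sum over i=2..7:
  i=2: C(7,2)·!5 = 21·44 = 924
  i=3: C(7,3)·!4 = 35·9 = 315
  i=4: C(7,4)·!3 = 35·2 = 70
  i=5: C(7,5)·!2 = 21·1 = 21
  i=6: C(7,6)·!1 = 7·0 = 0
  i=7: C(7,7)·!0 = 1·1 = 1
Total = 1331.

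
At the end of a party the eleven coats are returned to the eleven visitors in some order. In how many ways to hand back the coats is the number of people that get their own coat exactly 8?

Pick the 8 fixed positions: C(11,8) = 165 ways.
The other 3 form a derangement: !3 = 2.
Total: 165 × 2 = 330.

330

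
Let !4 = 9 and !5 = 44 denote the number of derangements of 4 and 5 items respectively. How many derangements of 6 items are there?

!6 = (6-1)·(!5 + !4) = 5·(44 + 9) = 5·53 = 265.

265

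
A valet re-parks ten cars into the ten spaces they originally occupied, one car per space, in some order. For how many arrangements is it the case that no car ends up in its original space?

1334961

By inclusion-exclusion, !10 = Σ (-1)^k · 10!/k! for k=0..10
= 10! - 10!/1! + 10!/2! - 10!/3! + 10!/4! - 10!/5! + 10!/6! - 10!/7! + 10!/8! - 10!/9! + 10!/10!
= 3628800 - 3628800 + 1814400 - 604800 + 151200 - 30240 + 5040 - 720 + 90 - 10 + 1
= 1334961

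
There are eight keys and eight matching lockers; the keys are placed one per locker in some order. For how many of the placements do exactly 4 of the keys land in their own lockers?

630

Pick the 4 fixed positions: C(8,4) = 70 ways.
The remaining 4 must be deranged: !4 = 9.
Total: 70 × 9 = 630.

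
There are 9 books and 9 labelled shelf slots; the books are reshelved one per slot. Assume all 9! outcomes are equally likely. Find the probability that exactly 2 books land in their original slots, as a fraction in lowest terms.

103/560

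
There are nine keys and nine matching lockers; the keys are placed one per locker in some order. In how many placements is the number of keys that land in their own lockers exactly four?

Pick the 4 fixed positions: C(9,4) = 126 ways.
The other 5 form a derangement: !5 = 44.
Total: 126 × 44 = 5544.

5544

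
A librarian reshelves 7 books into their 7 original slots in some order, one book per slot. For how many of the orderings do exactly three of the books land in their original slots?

Choose which 3 of the 7 are fixed: C(7,3) = 35.
The other 4 form a derangement: !4 = 9.
Total: 35 × 9 = 315.

315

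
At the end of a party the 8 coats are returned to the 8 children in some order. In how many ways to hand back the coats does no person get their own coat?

!8 = 8! · Σ_{k=0}^{8} (-1)^k/k!
= 8! - 8!/1! + 8!/2! - 8!/3! + 8!/4! - 8!/5! + 8!/6! - 8!/7! + 8!/8!
= 40320 - 40320 + 20160 - 6720 + 1680 - 336 + 56 - 8 + 1
= 14833

14833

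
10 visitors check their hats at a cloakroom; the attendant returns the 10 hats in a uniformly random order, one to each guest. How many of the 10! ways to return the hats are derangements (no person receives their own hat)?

1334961

Recurrence: !10 = 10·!9 + (-1)^10.
!10 = 10·133496 + 1 = 1334961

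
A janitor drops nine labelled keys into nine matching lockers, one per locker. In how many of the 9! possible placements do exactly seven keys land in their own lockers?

Pick the 7 fixed positions: C(9,7) = 36 ways.
The other 2 form a derangement: !2 = 1.
Total: 36 × 1 = 36.

36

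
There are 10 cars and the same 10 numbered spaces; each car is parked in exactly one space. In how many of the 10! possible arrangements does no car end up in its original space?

1334961

!10 = 10! · Σ_{k=0}^{10} (-1)^k/k!
= 10! - 10!/1! + 10!/2! - 10!/3! + 10!/4! - 10!/5! + 10!/6! - 10!/7! + 10!/8! - 10!/9! + 10!/10!
= 3628800 - 3628800 + 1814400 - 604800 + 151200 - 30240 + 5040 - 720 + 90 - 10 + 1
= 1334961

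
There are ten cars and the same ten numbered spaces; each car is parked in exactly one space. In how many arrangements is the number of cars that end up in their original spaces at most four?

3615536

Sum C(10,i)·!(10-i) for i = 0..4:
  i=0: C(10,0)·!10 = 1·1334961 = 1334961
  i=1: C(10,1)·!9 = 10·133496 = 1334960
  i=2: C(10,2)·!8 = 45·14833 = 667485
  i=3: C(10,3)·!7 = 120·1854 = 222480
  i=4: C(10,4)·!6 = 210·265 = 55650
Total = 3615536.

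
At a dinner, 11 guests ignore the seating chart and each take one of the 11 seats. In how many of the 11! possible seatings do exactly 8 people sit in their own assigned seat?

330

Choose which 8 of the 11 are fixed: C(11,8) = 165.
The remaining 3 must be deranged: !3 = 2.
Total: 165 × 2 = 330.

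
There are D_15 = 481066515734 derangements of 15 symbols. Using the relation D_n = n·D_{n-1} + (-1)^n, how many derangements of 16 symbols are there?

7697064251745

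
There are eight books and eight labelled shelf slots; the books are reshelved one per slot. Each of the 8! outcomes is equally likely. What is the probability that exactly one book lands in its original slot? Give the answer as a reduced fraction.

103/280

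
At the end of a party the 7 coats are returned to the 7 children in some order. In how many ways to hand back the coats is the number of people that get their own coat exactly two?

924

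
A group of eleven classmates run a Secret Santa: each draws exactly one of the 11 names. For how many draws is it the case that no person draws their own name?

14684570

By inclusion-exclusion, !11 = Σ (-1)^k · 11!/k! for k=0..11
= 11! - 11!/1! + 11!/2! - 11!/3! + 11!/4! - 11!/5! + 11!/6! - 11!/7! + 11!/8! - 11!/9! + 11!/10! - 11!/11!
= 39916800 - 39916800 + 19958400 - 6652800 + 1663200 - 332640 + 55440 - 7920 + 990 - 110 + 11 - 1
= 14684570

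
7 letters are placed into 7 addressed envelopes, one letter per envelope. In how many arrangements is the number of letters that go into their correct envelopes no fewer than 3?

407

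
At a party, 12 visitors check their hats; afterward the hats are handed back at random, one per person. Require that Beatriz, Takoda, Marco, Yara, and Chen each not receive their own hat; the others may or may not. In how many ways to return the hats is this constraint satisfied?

312273360

Inclusion-exclusion on the 5 forbidden self-matches:
Σ_{j=0}^{5} (-1)^j C(5,j)(12-j)!
= C(5,0)·12! - C(5,1)·11! + C(5,2)·10! - C(5,3)·9! + C(5,4)·8! - C(5,5)·7!
= 479001600 - 199584000 + 36288000 - 3628800 + 201600 - 5040
= 312273360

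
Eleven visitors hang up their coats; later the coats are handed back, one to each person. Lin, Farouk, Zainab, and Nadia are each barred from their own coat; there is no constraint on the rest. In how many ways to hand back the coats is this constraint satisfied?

Inclusion-exclusion on the 4 forbidden self-matches:
Σ_{j=0}^{4} (-1)^j C(4,j)(11-j)!
= C(4,0)·11! - C(4,1)·10! + C(4,2)·9! - C(4,3)·8! + C(4,4)·7!
= 39916800 - 14515200 + 2177280 - 161280 + 5040
= 27422640

27422640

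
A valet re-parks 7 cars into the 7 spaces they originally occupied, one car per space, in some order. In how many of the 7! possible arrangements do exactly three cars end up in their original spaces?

315

Choose which 3 of the 7 are fixed: C(7,3) = 35.
The remaining 4 must be deranged: !4 = 9.
Total: 35 × 9 = 315.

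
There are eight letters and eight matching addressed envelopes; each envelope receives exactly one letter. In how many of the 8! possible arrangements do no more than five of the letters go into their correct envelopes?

# with exactly i fixed is C(8,i)·!(8-i); sum over i=0..5:
  i=0: C(8,0)·!8 = 1·14833 = 14833
  i=1: C(8,1)·!7 = 8·1854 = 14832
  i=2: C(8,2)·!6 = 28·265 = 7420
  i=3: C(8,3)·!5 = 56·44 = 2464
  i=4: C(8,4)·!4 = 70·9 = 630
  i=5: C(8,5)·!3 = 56·2 = 112
Total = 40291.

40291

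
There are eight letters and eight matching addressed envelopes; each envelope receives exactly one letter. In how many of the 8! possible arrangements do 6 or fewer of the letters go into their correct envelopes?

40319

# with exactly i fixed is C(8,i)·!(8-i); sum over i=0..6:
  i=0: C(8,0)·!8 = 1·14833 = 14833
  i=1: C(8,1)·!7 = 8·1854 = 14832
  i=2: C(8,2)·!6 = 28·265 = 7420
  i=3: C(8,3)·!5 = 56·44 = 2464
  i=4: C(8,4)·!4 = 70·9 = 630
  i=5: C(8,5)·!3 = 56·2 = 112
  i=6: C(8,6)·!2 = 28·1 = 28
Total = 40319.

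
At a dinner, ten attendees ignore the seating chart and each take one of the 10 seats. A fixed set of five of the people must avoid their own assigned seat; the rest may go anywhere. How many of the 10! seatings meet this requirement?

Let A_j be the event that the j-th constrained one is fixed. By inclusion-exclusion over the 5 events:
Σ_{j=0}^{5} (-1)^j C(5,j)(10-j)!
= C(5,0)·10! - C(5,1)·9! + C(5,2)·8! - C(5,3)·7! + C(5,4)·6! - C(5,5)·5!
= 3628800 - 1814400 + 403200 - 50400 + 3600 - 120
= 2170680

2170680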